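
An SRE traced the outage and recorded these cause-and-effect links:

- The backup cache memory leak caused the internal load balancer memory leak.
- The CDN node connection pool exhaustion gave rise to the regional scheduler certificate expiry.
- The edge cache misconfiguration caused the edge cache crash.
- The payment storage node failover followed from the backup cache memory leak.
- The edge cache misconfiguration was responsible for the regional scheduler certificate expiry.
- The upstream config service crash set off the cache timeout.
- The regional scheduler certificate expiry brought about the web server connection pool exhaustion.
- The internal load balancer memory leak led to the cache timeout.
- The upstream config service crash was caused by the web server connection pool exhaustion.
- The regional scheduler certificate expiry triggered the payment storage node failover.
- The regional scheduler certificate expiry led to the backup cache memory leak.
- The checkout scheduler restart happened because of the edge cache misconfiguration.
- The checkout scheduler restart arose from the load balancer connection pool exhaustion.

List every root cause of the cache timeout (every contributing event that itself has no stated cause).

the CDN node connection pool exhaustion, the edge cache misconfiguration

Tracing upstream from the cache timeout: the cache timeout ← the upstream config service crash ← the web server connection pool exhaustion ← the regional scheduler certificate expiry ← the edge cache misconfiguration.
A separate upstream branch: the cache timeout ← the upstream config service crash ← the web server connection pool exhaustion ← the regional scheduler certificate expiry ← the CDN node connection pool exhaustion.
Each of those chain origins has no stated cause.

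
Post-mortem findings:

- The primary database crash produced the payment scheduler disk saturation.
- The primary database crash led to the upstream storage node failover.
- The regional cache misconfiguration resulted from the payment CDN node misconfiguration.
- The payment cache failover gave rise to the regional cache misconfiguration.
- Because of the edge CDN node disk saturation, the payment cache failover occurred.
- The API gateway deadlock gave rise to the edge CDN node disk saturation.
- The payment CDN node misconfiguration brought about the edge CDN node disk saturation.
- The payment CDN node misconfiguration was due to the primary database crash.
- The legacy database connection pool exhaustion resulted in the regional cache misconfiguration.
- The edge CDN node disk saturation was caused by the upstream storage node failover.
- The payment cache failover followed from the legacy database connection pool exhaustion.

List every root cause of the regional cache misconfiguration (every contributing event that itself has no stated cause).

the API gateway deadlock, the legacy database connection pool exhaustion, the primary database crash

Tracing upstream from the regional cache misconfiguration: the regional cache misconfiguration ← the payment CDN node misconfiguration ← the primary database crash.
A separate upstream branch: the regional cache misconfiguration ← the payment cache failover ← the edge CDN node disk saturation ← the API gateway deadlock.
A separate upstream branch: the regional cache misconfiguration ← the legacy database connection pool exhaustion.
Each of those chain origins has no stated cause.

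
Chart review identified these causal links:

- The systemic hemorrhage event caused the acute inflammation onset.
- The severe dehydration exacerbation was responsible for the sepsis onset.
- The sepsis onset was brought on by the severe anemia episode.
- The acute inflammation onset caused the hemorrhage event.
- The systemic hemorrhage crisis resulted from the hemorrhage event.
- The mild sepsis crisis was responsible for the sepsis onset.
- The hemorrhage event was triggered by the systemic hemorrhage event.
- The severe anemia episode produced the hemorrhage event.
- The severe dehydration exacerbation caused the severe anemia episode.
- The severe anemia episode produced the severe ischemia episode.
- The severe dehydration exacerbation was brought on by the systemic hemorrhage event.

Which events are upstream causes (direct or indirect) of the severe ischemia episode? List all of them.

Immediate cause of the severe ischemia episode: the severe anemia episode.
Further upstream: the systemic hemorrhage event, the severe dehydration exacerbation.

the severe anemia episode, the severe dehydration exacerbation, the systemic hemorrhage event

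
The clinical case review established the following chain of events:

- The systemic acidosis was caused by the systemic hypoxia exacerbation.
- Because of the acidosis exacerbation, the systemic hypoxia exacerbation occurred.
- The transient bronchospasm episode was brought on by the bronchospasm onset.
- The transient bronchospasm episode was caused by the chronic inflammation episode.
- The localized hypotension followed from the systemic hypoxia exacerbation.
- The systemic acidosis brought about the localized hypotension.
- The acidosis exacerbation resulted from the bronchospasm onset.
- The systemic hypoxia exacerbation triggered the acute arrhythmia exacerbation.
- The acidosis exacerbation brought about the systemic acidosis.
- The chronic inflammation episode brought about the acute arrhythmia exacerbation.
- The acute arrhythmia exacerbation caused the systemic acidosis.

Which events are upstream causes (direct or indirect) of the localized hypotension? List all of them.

Immediate causes of the localized hypotension: the systemic hypoxia exacerbation, the systemic acidosis.
Further upstream: the chronic inflammation episode, the bronchospasm onset, the acidosis exacerbation, the acute arrhythmia exacerbation.

the acidosis exacerbation, the acute arrhythmia exacerbation, the bronchospasm onset, the chronic inflammation episode, the systemic acidosis, the systemic hypoxia exacerbation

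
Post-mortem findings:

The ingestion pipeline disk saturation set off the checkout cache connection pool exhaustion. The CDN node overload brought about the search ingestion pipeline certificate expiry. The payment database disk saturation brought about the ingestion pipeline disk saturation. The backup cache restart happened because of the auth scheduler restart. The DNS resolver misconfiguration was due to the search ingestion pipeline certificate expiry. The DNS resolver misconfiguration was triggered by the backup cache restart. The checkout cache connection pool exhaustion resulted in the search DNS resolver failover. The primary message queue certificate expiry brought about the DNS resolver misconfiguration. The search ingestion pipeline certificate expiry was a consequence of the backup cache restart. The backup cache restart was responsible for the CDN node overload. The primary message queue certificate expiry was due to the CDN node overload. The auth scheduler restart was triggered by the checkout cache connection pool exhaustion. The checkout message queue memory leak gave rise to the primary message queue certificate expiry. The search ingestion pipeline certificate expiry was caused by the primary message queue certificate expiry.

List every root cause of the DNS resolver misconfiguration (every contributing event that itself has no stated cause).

the checkout message queue memory leak, the payment database disk saturation

Tracing upstream from the DNS resolver misconfiguration: the DNS resolver misconfiguration ← the backup cache restart ← the auth scheduler restart ← the checkout cache connection pool exhaustion ← the ingestion pipeline disk saturation ← the payment database disk saturation.
A separate upstream branch: the DNS resolver misconfiguration ← the primary message queue certificate expiry ← the checkout message queue memory leak.
Each of those chain origins has no stated cause.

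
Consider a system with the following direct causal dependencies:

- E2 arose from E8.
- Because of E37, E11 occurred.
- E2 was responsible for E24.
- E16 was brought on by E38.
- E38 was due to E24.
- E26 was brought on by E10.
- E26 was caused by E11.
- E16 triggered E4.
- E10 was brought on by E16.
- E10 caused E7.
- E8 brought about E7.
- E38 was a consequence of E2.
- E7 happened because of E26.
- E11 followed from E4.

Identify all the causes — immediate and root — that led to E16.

Immediate cause of E16: E38.
Further upstream: E8, E2, E24.

E2, E24, E38, E8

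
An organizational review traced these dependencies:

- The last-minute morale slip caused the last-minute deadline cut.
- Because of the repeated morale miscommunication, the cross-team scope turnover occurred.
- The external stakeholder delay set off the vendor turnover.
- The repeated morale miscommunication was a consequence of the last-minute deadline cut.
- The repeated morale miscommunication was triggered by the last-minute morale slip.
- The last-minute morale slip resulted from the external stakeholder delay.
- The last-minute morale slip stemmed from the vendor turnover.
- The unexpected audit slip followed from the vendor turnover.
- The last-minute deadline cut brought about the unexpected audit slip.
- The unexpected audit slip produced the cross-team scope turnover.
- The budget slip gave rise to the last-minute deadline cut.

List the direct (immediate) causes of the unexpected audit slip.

the last-minute deadline cut, the vendor turnover

Upstream contributors include the external stakeholder delay, the last-minute morale slip, the budget slip, but only the last-minute deadline cut, the vendor turnover feed directly into the unexpected audit slip.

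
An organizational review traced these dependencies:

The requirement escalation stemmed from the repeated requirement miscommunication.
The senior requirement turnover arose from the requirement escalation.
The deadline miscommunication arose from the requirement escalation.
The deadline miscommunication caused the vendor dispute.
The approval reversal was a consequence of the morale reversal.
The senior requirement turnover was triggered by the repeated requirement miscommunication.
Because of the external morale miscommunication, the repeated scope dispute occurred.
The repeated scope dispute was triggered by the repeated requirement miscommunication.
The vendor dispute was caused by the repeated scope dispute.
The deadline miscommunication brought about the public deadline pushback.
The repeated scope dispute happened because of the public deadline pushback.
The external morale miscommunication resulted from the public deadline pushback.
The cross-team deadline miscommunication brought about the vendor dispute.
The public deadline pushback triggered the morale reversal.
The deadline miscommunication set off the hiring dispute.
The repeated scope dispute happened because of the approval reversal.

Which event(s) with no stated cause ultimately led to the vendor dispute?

the cross-team deadline miscommunication, the repeated requirement miscommunication

Tracing upstream from the vendor dispute: the vendor dispute ← the repeated scope dispute ← the repeated requirement miscommunication.
A separate upstream branch: the vendor dispute ← the cross-team deadline miscommunication.
Each of those chain origins has no stated cause.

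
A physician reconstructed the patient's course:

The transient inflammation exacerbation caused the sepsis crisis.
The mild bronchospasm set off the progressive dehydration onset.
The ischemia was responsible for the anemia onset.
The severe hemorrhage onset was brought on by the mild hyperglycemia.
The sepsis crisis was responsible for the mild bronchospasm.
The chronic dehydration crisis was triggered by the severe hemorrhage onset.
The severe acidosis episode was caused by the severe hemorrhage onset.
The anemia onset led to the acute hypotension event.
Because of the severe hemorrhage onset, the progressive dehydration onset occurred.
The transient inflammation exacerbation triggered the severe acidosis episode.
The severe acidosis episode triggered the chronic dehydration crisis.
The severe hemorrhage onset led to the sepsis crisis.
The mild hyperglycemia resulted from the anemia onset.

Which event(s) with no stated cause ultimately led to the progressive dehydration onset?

Tracing upstream from the progressive dehydration onset: the progressive dehydration onset ← the severe hemorrhage onset ← the mild hyperglycemia ← the anemia onset ← the ischemia.
A separate upstream branch: the progressive dehydration onset ← the mild bronchospasm ← the sepsis crisis ← the transient inflammation exacerbation.
Each of those chain origins has no stated cause.

the ischemia, the transient inflammation exacerbation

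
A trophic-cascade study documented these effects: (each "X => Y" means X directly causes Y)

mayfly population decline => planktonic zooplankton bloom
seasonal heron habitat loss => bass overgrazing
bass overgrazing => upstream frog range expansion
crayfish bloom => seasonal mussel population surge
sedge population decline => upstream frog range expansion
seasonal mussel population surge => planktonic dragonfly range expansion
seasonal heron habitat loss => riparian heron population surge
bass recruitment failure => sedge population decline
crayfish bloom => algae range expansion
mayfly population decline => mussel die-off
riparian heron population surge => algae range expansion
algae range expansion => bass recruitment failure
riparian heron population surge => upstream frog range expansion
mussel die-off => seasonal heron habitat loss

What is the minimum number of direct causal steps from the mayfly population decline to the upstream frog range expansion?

4

Shortest chain: the mayfly population decline → the mussel die-off → the seasonal heron habitat loss → the riparian heron population surge → the upstream frog range expansion.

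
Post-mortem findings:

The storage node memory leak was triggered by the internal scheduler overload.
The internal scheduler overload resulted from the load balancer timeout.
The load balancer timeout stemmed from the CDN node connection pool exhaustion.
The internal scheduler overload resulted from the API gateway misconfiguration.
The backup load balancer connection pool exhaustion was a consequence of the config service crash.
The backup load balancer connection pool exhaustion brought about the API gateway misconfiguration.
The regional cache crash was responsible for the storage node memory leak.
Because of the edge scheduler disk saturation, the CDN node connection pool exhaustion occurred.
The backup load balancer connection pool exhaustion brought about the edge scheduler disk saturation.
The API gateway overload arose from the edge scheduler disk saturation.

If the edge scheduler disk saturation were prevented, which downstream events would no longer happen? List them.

the API gateway overload, the CDN node connection pool exhaustion, the load balancer timeout

Downstream of the edge scheduler disk saturation: the API gateway overload, the CDN node connection pool exhaustion, the load balancer timeout, the internal scheduler overload, the storage node memory leak.
Of those, still caused via another path: the internal scheduler overload, the storage node memory leak.
The remainder have no surviving cause.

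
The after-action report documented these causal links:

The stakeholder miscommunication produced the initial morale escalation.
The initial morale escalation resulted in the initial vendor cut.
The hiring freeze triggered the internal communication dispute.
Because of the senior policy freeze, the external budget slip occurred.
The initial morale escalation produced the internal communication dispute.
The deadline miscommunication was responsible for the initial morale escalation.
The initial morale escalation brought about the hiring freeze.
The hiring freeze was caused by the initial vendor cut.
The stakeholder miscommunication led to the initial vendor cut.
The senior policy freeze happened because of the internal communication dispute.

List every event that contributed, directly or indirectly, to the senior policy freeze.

Immediate cause of the senior policy freeze: the internal communication dispute.
Further upstream: the stakeholder miscommunication, the initial morale escalation, the initial vendor cut, the hiring freeze, the deadline miscommunication.

the deadline miscommunication, the hiring freeze, the initial morale escalation, the initial vendor cut, the internal communication dispute, the stakeholder miscommunication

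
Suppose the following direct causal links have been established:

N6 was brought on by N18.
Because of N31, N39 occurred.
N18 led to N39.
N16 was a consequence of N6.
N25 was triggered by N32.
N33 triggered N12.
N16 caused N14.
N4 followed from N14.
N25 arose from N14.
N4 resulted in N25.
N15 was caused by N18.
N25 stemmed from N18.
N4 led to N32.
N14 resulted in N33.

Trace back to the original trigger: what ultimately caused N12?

Tracing upstream from N12: N12 ← N33 ← N14 ← N16 ← N6 ← N18.
N18 has no stated cause, so it is the root.

N18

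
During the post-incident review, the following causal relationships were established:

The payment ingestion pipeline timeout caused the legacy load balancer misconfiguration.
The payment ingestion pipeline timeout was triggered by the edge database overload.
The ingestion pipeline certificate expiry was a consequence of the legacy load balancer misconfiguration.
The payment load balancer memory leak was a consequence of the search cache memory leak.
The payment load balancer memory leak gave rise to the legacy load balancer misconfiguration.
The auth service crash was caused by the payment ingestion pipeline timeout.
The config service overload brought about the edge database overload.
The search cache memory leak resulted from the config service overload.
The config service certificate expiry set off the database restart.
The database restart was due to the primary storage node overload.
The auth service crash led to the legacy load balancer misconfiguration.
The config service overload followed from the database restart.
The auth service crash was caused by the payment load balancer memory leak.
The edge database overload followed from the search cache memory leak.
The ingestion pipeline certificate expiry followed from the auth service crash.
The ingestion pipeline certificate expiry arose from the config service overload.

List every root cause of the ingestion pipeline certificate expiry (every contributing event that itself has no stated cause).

Tracing upstream from the ingestion pipeline certificate expiry: the ingestion pipeline certificate expiry ← the config service overload ← the database restart ← the config service certificate expiry.
A separate upstream branch: the ingestion pipeline certificate expiry ← the config service overload ← the database restart ← the primary storage node overload.
Each of those chain origins has no stated cause.

the config service certificate expiry, the primary storage node overload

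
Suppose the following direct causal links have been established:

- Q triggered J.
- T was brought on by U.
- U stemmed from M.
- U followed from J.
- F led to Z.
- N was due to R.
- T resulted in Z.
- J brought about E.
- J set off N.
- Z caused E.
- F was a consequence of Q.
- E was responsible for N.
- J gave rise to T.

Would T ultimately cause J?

No

T leads to Z, E, N; J is not among them.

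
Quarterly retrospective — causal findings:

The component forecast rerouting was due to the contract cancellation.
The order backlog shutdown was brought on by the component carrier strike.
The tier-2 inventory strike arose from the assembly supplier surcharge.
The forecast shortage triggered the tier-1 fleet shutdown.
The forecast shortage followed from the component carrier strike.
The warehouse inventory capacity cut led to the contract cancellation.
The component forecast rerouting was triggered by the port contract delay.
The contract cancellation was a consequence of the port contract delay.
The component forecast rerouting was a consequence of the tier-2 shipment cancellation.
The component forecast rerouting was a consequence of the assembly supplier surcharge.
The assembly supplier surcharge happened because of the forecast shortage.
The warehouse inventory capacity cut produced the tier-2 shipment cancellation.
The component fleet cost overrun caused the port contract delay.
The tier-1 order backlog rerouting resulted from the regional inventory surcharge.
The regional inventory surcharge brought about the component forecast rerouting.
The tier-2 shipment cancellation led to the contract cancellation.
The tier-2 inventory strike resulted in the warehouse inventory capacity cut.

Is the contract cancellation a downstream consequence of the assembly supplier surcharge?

There is a causal chain: the assembly supplier surcharge → the tier-2 inventory strike → the warehouse inventory capacity cut → the contract cancellation.

Yes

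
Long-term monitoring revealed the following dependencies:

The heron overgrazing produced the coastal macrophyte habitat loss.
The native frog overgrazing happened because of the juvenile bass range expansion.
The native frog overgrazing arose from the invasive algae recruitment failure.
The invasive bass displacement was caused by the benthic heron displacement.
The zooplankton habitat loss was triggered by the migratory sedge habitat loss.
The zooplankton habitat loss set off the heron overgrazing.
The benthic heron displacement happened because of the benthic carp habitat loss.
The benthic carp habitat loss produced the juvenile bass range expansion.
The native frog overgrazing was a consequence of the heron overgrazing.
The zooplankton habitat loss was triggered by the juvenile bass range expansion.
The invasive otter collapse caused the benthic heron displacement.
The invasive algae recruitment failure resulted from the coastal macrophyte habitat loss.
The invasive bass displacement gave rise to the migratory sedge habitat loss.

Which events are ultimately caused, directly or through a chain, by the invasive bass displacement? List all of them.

the coastal macrophyte habitat loss, the heron overgrazing, the invasive algae recruitment failure, the migratory sedge habitat loss, the native frog overgrazing, the zooplankton habitat loss

Direct effects: the migratory sedge habitat loss.
2 steps out: the zooplankton habitat loss.
3 steps out: the heron overgrazing.
4 steps out: the coastal macrophyte habitat loss, the native frog overgrazing.
5 steps out: the invasive algae recruitment failure.
Not reachable from it: the benthic carp habitat loss, the juvenile bass range expansion, the benthic heron displacement, the invasive otter collapse.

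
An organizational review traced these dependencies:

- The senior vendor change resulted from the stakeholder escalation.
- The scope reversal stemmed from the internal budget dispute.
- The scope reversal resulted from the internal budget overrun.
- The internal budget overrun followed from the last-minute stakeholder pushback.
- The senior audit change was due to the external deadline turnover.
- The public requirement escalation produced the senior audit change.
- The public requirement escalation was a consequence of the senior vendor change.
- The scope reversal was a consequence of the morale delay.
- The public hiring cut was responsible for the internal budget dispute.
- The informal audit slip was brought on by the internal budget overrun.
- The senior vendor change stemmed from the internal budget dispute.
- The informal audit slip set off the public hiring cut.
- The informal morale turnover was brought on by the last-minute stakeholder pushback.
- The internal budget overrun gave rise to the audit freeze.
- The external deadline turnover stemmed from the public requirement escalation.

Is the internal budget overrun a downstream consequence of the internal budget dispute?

No

The internal budget dispute leads to the senior vendor change, the public requirement escalation, the external deadline turnover, the scope reversal, the senior audit change; the internal budget overrun is not among them.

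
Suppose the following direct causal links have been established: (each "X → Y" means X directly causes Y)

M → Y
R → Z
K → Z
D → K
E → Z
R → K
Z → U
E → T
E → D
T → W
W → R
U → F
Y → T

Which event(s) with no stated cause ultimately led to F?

E, M

Tracing upstream from F: F ← U ← Z ← R ← W ← T ← Y ← M.
A separate upstream branch: F ← U ← Z ← E.
Each of those chain origins has no stated cause.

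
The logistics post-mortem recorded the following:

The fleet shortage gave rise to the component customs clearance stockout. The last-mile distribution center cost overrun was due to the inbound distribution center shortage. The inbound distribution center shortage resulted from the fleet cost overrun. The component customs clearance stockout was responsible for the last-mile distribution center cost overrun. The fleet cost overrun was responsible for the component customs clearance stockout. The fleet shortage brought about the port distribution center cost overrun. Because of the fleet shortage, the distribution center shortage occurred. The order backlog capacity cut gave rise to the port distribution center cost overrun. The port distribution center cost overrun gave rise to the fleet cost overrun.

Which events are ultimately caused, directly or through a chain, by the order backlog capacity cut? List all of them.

the component customs clearance stockout, the fleet cost overrun, the inbound distribution center shortage, the last-mile distribution center cost overrun, the port distribution center cost overrun

Direct effects: the port distribution center cost overrun.
2 steps out: the fleet cost overrun.
3 steps out: the inbound distribution center shortage, the component customs clearance stockout.
4 steps out: the last-mile distribution center cost overrun.
Not reachable from it: the fleet shortage, the distribution center shortage.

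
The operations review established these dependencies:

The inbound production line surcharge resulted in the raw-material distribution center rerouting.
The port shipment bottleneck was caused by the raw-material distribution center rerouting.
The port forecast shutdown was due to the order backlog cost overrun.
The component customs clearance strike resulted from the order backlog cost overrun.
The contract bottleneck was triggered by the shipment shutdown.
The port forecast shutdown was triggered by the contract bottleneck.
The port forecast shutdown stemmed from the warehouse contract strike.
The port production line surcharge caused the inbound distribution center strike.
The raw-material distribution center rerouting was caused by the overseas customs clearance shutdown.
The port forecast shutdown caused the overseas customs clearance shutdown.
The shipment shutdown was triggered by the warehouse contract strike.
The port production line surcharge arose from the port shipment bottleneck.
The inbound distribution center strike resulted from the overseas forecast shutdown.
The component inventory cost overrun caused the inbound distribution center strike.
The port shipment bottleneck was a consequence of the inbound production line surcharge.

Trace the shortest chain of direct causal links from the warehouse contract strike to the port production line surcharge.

the warehouse contract strike → the port forecast shutdown → the overseas customs clearance shutdown → the raw-material distribution center rerouting → the port shipment bottleneck → the port production line surcharge

the warehouse contract strike → the port forecast shutdown
the port forecast shutdown → the overseas customs clearance shutdown
the overseas customs clearance shutdown → the raw-material distribution center rerouting
the raw-material distribution center rerouting → the port shipment bottleneck
the port shipment bottleneck → the port production line surcharge
Length: 5 steps.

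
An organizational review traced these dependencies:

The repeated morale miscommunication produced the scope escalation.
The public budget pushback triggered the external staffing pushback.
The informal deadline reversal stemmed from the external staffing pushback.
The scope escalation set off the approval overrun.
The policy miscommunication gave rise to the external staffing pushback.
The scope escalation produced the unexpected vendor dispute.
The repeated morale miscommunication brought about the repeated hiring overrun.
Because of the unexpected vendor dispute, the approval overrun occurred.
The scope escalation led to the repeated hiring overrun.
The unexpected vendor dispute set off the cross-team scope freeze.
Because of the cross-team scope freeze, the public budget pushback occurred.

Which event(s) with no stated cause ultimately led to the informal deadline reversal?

Tracing upstream from the informal deadline reversal: the informal deadline reversal ← the external staffing pushback ← the public budget pushback ← the cross-team scope freeze ← the unexpected vendor dispute ← the scope escalation ← the repeated morale miscommunication.
A separate upstream branch: the informal deadline reversal ← the external staffing pushback ← the policy miscommunication.
Each of those chain origins has no stated cause.

the policy miscommunication, the repeated morale miscommunication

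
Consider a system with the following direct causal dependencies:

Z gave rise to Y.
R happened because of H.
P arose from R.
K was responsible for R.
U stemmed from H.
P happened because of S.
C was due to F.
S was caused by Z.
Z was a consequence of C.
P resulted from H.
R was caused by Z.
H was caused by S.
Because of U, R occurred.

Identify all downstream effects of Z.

Direct effects: Y, S, R.
2 steps out: H, P.
3 steps out: U.
Not reachable from it: F, K, C.

H, P, R, S, U, Y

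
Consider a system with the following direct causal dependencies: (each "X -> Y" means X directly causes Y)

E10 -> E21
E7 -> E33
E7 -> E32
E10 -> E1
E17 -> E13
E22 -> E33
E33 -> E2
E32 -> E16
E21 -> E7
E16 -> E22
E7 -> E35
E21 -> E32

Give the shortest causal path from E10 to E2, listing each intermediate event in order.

E10 → E21
E21 → E7
E7 → E33
E33 → E2
Length: 4 steps.

E10 → E21 → E7 → E33 → E2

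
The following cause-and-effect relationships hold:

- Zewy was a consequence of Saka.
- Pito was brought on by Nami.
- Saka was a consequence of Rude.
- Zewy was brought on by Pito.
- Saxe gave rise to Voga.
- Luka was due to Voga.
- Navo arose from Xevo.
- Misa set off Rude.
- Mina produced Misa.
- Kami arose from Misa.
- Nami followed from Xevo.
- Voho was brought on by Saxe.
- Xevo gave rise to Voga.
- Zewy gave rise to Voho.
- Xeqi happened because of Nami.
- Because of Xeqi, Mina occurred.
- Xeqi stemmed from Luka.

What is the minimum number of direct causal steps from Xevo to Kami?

5

Shortest chain: Xevo → Nami → Xeqi → Mina → Misa → Kami.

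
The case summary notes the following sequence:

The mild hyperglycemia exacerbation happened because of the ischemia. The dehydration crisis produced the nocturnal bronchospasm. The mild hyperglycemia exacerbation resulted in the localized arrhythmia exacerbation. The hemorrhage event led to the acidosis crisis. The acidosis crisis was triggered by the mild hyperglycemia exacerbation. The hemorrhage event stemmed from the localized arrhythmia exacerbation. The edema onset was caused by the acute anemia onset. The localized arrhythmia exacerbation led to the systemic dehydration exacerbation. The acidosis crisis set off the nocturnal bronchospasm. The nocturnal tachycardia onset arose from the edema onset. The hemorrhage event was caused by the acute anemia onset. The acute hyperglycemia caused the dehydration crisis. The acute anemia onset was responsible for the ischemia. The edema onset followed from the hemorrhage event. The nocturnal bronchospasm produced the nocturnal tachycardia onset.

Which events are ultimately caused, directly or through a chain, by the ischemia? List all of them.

the acidosis crisis, the edema onset, the hemorrhage event, the localized arrhythmia exacerbation, the mild hyperglycemia exacerbation, the nocturnal bronchospasm, the nocturnal tachycardia onset, the systemic dehydration exacerbation

Direct effects: the mild hyperglycemia exacerbation.
2 steps out: the localized arrhythmia exacerbation, the acidosis crisis.
3 steps out: the hemorrhage event, the systemic dehydration exacerbation, the nocturnal bronchospasm.
4 steps out: the edema onset, the nocturnal tachycardia onset.
Not reachable from it: the acute anemia onset, the acute hyperglycemia, the dehydration crisis.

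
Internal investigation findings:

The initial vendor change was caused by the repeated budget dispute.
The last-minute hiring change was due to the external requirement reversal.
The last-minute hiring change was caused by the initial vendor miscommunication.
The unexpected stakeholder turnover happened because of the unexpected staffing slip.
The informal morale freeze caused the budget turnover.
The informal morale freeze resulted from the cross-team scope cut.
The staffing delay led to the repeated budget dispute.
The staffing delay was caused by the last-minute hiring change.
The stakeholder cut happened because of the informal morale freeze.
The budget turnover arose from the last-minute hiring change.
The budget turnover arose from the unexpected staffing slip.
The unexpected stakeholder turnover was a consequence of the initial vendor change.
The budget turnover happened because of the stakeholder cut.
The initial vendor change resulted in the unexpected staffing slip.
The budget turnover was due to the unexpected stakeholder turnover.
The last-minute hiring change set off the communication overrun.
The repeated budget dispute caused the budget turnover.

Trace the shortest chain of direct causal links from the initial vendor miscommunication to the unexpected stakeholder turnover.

the initial vendor miscommunication → the last-minute hiring change
the last-minute hiring change → the staffing delay
the staffing delay → the repeated budget dispute
the repeated budget dispute → the initial vendor change
the initial vendor change → the unexpected stakeholder turnover
Length: 5 steps.

the initial vendor miscommunication → the last-minute hiring change → the staffing delay → the repeated budget dispute → the initial vendor change → the unexpected stakeholder turnover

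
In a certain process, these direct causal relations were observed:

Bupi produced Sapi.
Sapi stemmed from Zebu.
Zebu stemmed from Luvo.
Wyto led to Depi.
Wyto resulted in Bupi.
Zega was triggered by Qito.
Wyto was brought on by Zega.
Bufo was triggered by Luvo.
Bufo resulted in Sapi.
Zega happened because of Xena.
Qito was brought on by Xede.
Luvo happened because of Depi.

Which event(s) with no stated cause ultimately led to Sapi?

Xede, Xena

Tracing upstream from Sapi: Sapi ← Bupi ← Wyto ← Zega ← Qito ← Xede.
A separate upstream branch: Sapi ← Bupi ← Wyto ← Zega ← Xena.
Each of those chain origins has no stated cause.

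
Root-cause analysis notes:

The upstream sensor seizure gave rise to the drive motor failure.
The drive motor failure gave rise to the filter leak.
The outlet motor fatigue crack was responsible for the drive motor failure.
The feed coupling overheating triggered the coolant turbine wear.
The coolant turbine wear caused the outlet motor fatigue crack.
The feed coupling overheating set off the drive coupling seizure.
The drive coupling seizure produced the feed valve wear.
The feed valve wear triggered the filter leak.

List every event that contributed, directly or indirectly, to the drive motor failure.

Immediate causes of the drive motor failure: the outlet motor fatigue crack, the upstream sensor seizure.
Further upstream: the feed coupling overheating, the coolant turbine wear.

the coolant turbine wear, the feed coupling overheating, the outlet motor fatigue crack, the upstream sensor seizure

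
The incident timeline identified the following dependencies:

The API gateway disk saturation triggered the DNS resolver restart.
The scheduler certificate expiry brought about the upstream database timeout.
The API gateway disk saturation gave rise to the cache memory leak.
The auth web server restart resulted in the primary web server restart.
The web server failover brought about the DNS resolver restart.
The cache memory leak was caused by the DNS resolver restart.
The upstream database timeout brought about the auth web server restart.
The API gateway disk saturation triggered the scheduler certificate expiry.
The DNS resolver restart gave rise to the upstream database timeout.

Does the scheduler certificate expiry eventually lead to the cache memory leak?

The scheduler certificate expiry leads to the upstream database timeout, the auth web server restart, the primary web server restart; the cache memory leak is not among them.

No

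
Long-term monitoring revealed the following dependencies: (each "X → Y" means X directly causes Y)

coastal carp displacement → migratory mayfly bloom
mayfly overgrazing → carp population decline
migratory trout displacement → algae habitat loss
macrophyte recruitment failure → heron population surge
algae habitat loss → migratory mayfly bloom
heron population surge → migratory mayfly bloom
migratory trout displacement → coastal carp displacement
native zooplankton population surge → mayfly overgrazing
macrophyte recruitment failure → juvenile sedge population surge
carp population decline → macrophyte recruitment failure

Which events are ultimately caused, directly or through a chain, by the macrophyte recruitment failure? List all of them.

the heron population surge, the juvenile sedge population surge, the migratory mayfly bloom

Direct effects: the juvenile sedge population surge, the heron population surge.
2 steps out: the migratory mayfly bloom.
Not reachable from it: the native zooplankton population surge, the migratory trout displacement, the mayfly overgrazing, the carp population decline, the coastal carp displacement, the algae habitat loss.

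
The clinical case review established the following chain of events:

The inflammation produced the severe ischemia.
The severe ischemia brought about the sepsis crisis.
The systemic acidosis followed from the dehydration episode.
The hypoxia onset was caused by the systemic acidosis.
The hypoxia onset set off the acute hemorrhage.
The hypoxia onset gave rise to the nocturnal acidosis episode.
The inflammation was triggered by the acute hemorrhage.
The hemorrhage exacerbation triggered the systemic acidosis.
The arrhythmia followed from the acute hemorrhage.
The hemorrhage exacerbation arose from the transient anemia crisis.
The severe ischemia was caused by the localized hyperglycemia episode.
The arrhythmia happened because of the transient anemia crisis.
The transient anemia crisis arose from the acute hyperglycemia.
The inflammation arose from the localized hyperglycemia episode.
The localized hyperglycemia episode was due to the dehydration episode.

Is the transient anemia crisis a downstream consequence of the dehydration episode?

The dehydration episode leads to the systemic acidosis, the localized hyperglycemia episode, the hypoxia onset, the acute hemorrhage, the inflammation, the severe ischemia, the arrhythmia, the sepsis crisis, the nocturnal acidosis episode; the transient anemia crisis is not among them.

No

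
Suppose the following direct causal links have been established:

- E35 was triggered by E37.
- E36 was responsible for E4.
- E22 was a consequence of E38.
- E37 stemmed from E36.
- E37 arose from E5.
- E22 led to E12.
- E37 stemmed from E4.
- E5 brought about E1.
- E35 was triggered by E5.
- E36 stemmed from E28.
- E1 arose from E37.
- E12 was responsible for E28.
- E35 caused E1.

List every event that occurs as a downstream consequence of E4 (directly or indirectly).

E1, E35, E37

Direct effects: E37.
2 steps out: E35, E1.
Not reachable from it: E38, E22, E12, E28, E36, E5.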